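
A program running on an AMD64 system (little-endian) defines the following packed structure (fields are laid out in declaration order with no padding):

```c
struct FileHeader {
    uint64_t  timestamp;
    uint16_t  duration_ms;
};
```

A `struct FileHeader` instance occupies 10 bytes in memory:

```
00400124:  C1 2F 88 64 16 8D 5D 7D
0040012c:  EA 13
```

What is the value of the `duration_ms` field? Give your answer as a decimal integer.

`duration_ms` follows `timestamp` (8 bytes), so it starts at byte offset 8 and occupies 2 bytes.
Bytes at offsets 8..9: EA 13.
Little-endian: lowest address holds the least-significant byte.
Reassemble most-significant byte first: 13 EA → 0x13EA.
0x13EA = 5098.

5098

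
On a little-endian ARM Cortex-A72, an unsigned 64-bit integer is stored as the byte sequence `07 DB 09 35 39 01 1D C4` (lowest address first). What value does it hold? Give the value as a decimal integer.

14131452550973086471

Little-endian stores the least-significant byte at the lowest address.
Reassemble most-significant byte first: C4 1D 01 39 35 09 DB 07 → 0xC41D01393509DB07.
0xC41D01393509DB07 = 14131452550973086471.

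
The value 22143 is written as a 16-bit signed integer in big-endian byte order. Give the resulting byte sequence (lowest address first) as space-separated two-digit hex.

56 7F

22143 in hexadecimal, padded to 16 bits, is 0x567F.
Split into bytes (most-significant first): 56 7F.
In big-endian order the high byte comes first in memory.
So the memory order matches the most-significant-first order: 56 7F.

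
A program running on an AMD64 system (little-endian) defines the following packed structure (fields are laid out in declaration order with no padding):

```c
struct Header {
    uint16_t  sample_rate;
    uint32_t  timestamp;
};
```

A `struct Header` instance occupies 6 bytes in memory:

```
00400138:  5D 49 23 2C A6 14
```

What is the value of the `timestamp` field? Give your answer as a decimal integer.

`timestamp` follows `sample_rate` (2 bytes), so it starts at byte offset 2 and occupies 4 bytes.
Bytes at offsets 2..5: 23 2C A6 14.
Little-endian stores the least-significant byte at the lowest address.
Reassemble most-significant byte first: 14 A6 2C 23 → 0x14A62C23.
0x14A62C23 = 346434595.

346434595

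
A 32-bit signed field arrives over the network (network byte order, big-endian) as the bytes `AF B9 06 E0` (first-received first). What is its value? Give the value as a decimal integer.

-1346828576

Big-endian: lowest address holds the most-significant byte.
The bytes are already most-significant first: 0xAFB906E0.
Top bit is set, so as a signed 32-bit value this is 0xAFB906E0 − 2^32 = -1346828576.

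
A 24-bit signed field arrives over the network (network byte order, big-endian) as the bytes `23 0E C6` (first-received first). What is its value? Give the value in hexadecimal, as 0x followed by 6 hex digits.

0x230EC6

Big-endian stores the most-significant byte at the lowest address.
The bytes are already most-significant first: 0x230EC6.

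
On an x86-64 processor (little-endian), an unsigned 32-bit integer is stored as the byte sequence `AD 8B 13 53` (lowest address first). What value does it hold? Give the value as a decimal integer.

1393789869

Little-endian stores the least-significant byte at the lowest address.
Reassemble most-significant byte first: 53 13 8B AD → 0x53138BAD.
0x53138BAD = 1393789869.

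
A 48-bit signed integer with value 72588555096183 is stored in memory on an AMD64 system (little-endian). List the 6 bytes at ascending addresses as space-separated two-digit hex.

72588555096183 in hexadecimal, padded to 48 bits, is 0x4204D70A9077.
Split into bytes (most-significant first): 42 04 D7 0A 90 77.
In little-endian order the low byte comes first in memory.
So at ascending addresses the bytes are 77 90 0A D7 04 42.

77 90 0A D7 04 42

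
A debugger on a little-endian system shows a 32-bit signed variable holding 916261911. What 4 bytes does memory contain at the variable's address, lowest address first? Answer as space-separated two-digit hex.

916261911 in hexadecimal, padded to 32 bits, is 0x369D0C17.
Split into bytes (most-significant first): 36 9D 0C 17.
Little-endian: lowest address holds the least-significant byte.
So at ascending addresses the bytes are 17 0C 9D 36.

17 0C 9D 36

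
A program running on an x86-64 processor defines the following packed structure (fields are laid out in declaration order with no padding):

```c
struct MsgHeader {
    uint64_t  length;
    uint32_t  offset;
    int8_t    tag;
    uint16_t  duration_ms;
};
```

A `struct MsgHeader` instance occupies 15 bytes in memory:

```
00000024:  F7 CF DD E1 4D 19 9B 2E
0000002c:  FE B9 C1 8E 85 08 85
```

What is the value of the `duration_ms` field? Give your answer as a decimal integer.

34056

`duration_ms` follows `length` (8 B), `offset` (4 B), `tag` (1 B), so it starts at offset 8 + 4 + 1 = 13 and occupies 2 bytes.
Bytes at offsets 13..14: 08 85.
Little-endian stores the least-significant byte at the lowest address.
Reassemble most-significant byte first: 85 08 → 0x8508.
0x8508 = 34056.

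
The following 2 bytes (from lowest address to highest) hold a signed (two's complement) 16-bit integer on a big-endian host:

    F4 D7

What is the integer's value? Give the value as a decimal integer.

In big-endian order the high byte comes first in memory.
The bytes are already most-significant first: 0xF4D7.
Top bit is set, so as a signed 16-bit value this is 0xF4D7 − 2^16 = -2857.

-2857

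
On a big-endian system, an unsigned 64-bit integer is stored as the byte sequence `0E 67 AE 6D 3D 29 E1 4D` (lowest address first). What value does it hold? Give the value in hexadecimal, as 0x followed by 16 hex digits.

0x0E67AE6D3D29E14D

Big-endian stores the most-significant byte at the lowest address.
The bytes are already most-significant first: 0x0E67AE6D3D29E14D.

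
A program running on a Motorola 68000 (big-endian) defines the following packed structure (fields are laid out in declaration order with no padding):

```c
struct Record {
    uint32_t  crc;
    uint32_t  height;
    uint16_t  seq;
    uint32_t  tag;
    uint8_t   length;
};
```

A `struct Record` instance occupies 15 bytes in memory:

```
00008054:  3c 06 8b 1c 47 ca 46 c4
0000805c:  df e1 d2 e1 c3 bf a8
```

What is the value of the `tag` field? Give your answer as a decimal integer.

3538011071

`tag` follows `crc` (4 B), `height` (4 B), `seq` (2 B), so it starts at offset 4 + 4 + 2 = 10 and occupies 4 bytes.
Bytes at offsets 10..13: D2 E1 C3 BF.
Big-endian stores the most-significant byte at the lowest address.
The bytes are already most-significant first: 0xD2E1C3BF.
0xD2E1C3BF = 3538011071.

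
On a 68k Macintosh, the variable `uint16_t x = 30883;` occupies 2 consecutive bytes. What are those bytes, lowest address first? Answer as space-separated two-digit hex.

78 A3

30883 in hexadecimal, padded to 16 bits, is 0x78A3.
Split into bytes (most-significant first): 78 A3.
In big-endian order the high byte comes first in memory.
So the memory order matches the most-significant-first order: 78 A3.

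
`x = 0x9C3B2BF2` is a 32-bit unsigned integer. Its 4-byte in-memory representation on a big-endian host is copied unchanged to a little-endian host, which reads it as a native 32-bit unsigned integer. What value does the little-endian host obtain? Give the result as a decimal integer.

Stored big-endian, the bytes at ascending addresses are 9C 3B 2B F2.
Read back as little-endian, the first byte is least significant, giving 0xF22B3B9C.
0xF22B3B9C = 4062919580.

4062919580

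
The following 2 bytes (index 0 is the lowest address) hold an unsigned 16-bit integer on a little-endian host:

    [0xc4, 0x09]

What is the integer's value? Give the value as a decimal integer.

2500

Little-endian: lowest address holds the least-significant byte.
Reassemble most-significant byte first: 09 C4 → 0x09C4.
0x09C4 = 2500.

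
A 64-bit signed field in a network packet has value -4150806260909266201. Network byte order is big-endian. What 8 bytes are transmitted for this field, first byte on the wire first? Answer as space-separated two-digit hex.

Two's complement of -4150806260909266201 in 64 bits: 4150806260909266201 = 0x399AA04D68F6D519; invert → 0xC6655FB297092AE6; add 1 → 0xC6655FB297092AE7.
Split into bytes (most-significant first): C6 65 5F B2 97 09 2A E7.
Big-endian stores the most-significant byte at the lowest address.
So the memory order matches the most-significant-first order: C6 65 5F B2 97 09 2A E7.

C6 65 5F B2 97 09 2A E7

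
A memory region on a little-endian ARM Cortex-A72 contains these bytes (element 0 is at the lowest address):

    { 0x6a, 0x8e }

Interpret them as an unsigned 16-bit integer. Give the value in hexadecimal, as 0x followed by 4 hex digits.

In little-endian order the low byte comes first in memory.
Reassemble most-significant byte first: 8E 6A → 0x8E6A.

0x8E6A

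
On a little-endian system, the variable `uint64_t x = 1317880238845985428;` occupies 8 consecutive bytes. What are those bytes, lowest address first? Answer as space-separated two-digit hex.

94 02 EC 44 18 0D 4A 12

1317880238845985428 in hexadecimal, padded to 64 bits, is 0x124A0D1844EC0294.
Split into bytes (most-significant first): 12 4A 0D 18 44 EC 02 94.
In little-endian order the low byte comes first in memory.
So at ascending addresses the bytes are 94 02 EC 44 18 0D 4A 12.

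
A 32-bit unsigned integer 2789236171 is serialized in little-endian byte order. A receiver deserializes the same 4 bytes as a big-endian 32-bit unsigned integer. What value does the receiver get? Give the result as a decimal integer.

2789236171 in 32-bit hexadecimal is 0xA6405DCB.
Stored little-endian, the bytes at ascending addresses are CB 5D 40 A6.
Read back as big-endian, the last byte is least significant, giving 0xCB5D40A6.
0xCB5D40A6 = 3411886246.

3411886246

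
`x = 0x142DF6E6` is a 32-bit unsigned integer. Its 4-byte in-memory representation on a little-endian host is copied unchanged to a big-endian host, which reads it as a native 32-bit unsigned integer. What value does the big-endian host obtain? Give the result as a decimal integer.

3874893076

Stored little-endian, the bytes at ascending addresses are E6 F6 2D 14.
Read back as big-endian, the last byte is least significant, giving 0xE6F62D14.
0xE6F62D14 = 3874893076.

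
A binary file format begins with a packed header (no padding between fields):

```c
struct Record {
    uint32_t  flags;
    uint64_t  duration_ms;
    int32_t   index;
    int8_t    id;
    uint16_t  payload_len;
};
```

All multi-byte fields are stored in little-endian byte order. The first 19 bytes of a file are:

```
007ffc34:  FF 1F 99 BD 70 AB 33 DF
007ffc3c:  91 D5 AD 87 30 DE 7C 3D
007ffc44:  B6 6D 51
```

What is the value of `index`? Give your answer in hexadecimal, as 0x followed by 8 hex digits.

0x3D7CDE30

`index` follows `flags` (4 B), `duration_ms` (8 B), so it starts at offset 4 + 8 = 12 and occupies 4 bytes.
Bytes at offsets 12..15: 30 DE 7C 3D.
Little-endian stores the least-significant byte at the lowest address.
Reassemble most-significant byte first: 3D 7C DE 30 → 0x3D7CDE30.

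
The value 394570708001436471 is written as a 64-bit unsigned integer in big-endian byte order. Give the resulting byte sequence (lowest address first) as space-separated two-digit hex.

394570708001436471 in hexadecimal, padded to 64 bits, is 0x0579CBF7E9333337.
Split into bytes (most-significant first): 05 79 CB F7 E9 33 33 37.
Big-endian stores the most-significant byte at the lowest address.
So the memory order matches the most-significant-first order: 05 79 CB F7 E9 33 33 37.

05 79 CB F7 E9 33 33 37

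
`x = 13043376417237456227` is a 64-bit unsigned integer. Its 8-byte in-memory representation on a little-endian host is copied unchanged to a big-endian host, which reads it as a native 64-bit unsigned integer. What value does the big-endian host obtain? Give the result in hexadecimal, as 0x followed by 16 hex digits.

0x635525A5BE6103B5

13043376417237456227 in 64-bit hexadecimal is 0xB50361BEA5255563.
Stored little-endian, the bytes at ascending addresses are 63 55 25 A5 BE 61 03 B5.
Read back as big-endian, the last byte is least significant, giving 0x635525A5BE6103B5.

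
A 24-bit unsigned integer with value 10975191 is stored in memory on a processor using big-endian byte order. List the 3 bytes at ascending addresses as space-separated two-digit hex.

A7 77 D7

10975191 in hexadecimal, padded to 24 bits, is 0xA777D7.
Split into bytes (most-significant first): A7 77 D7.
Big-endian stores the most-significant byte at the lowest address.
So the memory order matches the most-significant-first order: A7 77 D7.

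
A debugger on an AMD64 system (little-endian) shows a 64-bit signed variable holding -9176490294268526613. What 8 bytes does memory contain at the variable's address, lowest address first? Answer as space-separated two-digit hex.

EB FF 4D 4D B2 8E A6 80

Two's complement of -9176490294268526613 in 64 bits: 9176490294268526613 = 0x7F59714DB2B20015; invert → 0x80A68EB24D4DFFEA; add 1 → 0x80A68EB24D4DFFEB.
Split into bytes (most-significant first): 80 A6 8E B2 4D 4D FF EB.
Little-endian: lowest address holds the least-significant byte.
So at ascending addresses the bytes are EB FF 4D 4D B2 8E A6 80.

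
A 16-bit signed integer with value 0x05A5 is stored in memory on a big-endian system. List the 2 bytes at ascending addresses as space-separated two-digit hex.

Split into bytes (most-significant first): 05 A5.
Big-endian stores the most-significant byte at the lowest address.
So the memory order matches the most-significant-first order: 05 A5.

05 A5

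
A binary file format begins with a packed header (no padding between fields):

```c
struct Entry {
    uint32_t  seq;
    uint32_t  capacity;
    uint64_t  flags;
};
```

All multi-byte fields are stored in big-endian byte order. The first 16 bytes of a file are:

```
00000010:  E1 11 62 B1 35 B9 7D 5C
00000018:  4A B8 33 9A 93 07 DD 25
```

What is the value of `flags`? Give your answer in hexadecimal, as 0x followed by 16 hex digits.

`flags` follows `seq` (4 B), `capacity` (4 B), so it starts at offset 4 + 4 = 8 and occupies 8 bytes.
Bytes at offsets 8..15: 4A B8 33 9A 93 07 DD 25.
Big-endian stores the most-significant byte at the lowest address.
The bytes are already most-significant first: 0x4AB8339A9307DD25.

0x4AB8339A9307DD25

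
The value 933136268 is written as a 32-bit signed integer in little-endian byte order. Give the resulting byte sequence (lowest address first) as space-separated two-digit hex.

933136268 in hexadecimal, padded to 32 bits, is 0x379E878C.
Split into bytes (most-significant first): 37 9E 87 8C.
Little-endian stores the least-significant byte at the lowest address.
So at ascending addresses the bytes are 8C 87 9E 37.

8C 87 9E 37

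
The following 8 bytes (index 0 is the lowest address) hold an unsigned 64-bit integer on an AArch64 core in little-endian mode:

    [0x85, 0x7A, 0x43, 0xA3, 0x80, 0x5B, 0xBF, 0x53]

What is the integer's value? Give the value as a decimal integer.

6034642633752803973

Little-endian stores the least-significant byte at the lowest address.
Reassemble most-significant byte first: 53 BF 5B 80 A3 43 7A 85 → 0x53BF5B80A3437A85.
0x53BF5B80A3437A85 = 6034642633752803973.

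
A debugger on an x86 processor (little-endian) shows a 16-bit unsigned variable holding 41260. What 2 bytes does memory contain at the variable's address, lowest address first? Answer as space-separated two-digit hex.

41260 in hexadecimal, padded to 16 bits, is 0xA12C.
Split into bytes (most-significant first): A1 2C.
Little-endian stores the least-significant byte at the lowest address.
So at ascending addresses the bytes are 2C A1.

2C A1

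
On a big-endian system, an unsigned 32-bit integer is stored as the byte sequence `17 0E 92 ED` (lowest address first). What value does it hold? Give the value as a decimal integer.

In big-endian order the high byte comes first in memory.
The bytes are already most-significant first: 0x170E92ED.
0x170E92ED = 386831085.

386831085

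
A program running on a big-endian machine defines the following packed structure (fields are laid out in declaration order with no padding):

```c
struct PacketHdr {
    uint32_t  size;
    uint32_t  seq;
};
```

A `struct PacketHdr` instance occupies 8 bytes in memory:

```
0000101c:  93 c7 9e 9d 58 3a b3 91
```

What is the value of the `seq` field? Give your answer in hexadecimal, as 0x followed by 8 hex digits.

`seq` follows `size` (4 bytes), so it starts at byte offset 4 and occupies 4 bytes.
Bytes at offsets 4..7: 58 3A B3 91.
Big-endian stores the most-significant byte at the lowest address.
The bytes are already most-significant first: 0x583AB391.

0x583AB391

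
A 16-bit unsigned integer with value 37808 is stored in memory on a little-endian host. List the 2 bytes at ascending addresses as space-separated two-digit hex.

37808 in hexadecimal, padded to 16 bits, is 0x93B0.
Split into bytes (most-significant first): 93 B0.
Little-endian stores the least-significant byte at the lowest address.
So at ascending addresses the bytes are B0 93.

B0 93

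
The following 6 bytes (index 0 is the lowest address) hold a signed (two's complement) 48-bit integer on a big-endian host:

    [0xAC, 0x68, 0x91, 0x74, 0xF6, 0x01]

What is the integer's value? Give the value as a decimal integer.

Big-endian stores the most-significant byte at the lowest address.
The bytes are already most-significant first: 0xAC689174F601.
Top bit is set, so as a signed 48-bit value this is 0xAC689174F601 − 2^48 = -91909859772927.

-91909859772927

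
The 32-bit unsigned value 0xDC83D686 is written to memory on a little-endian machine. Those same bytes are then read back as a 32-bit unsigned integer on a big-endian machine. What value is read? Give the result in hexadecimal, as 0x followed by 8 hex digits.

Stored little-endian, the bytes at ascending addresses are 86 D6 83 DC.
Read back as big-endian, the last byte is least significant, giving 0x86D683DC.

0x86D683DC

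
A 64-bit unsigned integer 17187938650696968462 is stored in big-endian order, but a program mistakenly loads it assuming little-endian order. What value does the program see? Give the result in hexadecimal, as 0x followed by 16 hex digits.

17187938650696968462 in 64-bit hexadecimal is 0xEE87D3231FFFE90E.
Stored big-endian, the bytes at ascending addresses are EE 87 D3 23 1F FF E9 0E.
Read back as little-endian, the first byte is least significant, giving 0x0EE9FF1F23D387EE.

0x0EE9FF1F23D387EE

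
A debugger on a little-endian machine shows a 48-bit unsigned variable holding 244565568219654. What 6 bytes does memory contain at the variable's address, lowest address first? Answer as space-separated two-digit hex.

06 6A D1 5B 6E DE

244565568219654 in hexadecimal, padded to 48 bits, is 0xDE6E5BD16A06.
Split into bytes (most-significant first): DE 6E 5B D1 6A 06.
Little-endian: lowest address holds the least-significant byte.
So at ascending addresses the bytes are 06 6A D1 5B 6E DE.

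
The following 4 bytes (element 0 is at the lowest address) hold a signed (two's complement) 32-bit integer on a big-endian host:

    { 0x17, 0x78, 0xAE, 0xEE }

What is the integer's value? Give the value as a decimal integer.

Big-endian stores the most-significant byte at the lowest address.
The bytes are already most-significant first: 0x1778AEEE.
0x1778AEEE = 393785070.

393785070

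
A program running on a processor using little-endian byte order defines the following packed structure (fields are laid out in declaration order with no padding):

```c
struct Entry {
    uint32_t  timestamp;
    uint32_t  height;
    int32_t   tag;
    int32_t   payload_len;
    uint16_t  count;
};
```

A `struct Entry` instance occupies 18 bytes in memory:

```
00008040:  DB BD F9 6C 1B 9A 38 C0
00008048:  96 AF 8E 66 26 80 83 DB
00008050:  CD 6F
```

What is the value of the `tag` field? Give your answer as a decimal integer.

1720627094

`tag` follows `timestamp` (4 B), `height` (4 B), so it starts at offset 4 + 4 = 8 and occupies 4 bytes.
Bytes at offsets 8..11: 96 AF 8E 66.
In little-endian order the low byte comes first in memory.
Reassemble most-significant byte first: 66 8E AF 96 → 0x668EAF96.
0x668EAF96 = 1720627094.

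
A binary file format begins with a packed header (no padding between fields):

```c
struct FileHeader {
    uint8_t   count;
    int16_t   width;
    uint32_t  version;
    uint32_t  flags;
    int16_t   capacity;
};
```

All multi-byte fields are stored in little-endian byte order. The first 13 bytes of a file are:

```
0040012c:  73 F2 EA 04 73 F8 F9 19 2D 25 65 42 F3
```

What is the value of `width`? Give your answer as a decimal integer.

-5390

`width` follows `count` (1 byte), so it starts at byte offset 1 and occupies 2 bytes.
Bytes at offsets 1..2: F2 EA.
Little-endian: lowest address holds the least-significant byte.
Reassemble most-significant byte first: EA F2 → 0xEAF2.
Top bit is set, so as a signed 16-bit value this is 0xEAF2 − 2^16 = -5390.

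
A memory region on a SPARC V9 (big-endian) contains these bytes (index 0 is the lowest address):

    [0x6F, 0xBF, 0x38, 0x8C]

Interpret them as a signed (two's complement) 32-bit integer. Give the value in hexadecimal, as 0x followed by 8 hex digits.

Big-endian stores the most-significant byte at the lowest address.
The bytes are already most-significant first: 0x6FBF388C.

0x6FBF388C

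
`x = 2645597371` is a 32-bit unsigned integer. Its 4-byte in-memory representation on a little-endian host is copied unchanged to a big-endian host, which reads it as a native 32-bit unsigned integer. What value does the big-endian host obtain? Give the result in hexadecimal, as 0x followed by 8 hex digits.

2645597371 in 32-bit hexadecimal is 0x9DB09CBB.
Stored little-endian, the bytes at ascending addresses are BB 9C B0 9D.
Read back as big-endian, the last byte is least significant, giving 0xBB9CB09D.

0xBB9CB09D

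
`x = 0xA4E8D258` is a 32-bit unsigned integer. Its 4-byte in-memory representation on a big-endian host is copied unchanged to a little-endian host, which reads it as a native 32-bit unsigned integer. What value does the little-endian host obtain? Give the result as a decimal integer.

Stored big-endian, the bytes at ascending addresses are A4 E8 D2 58.
Read back as little-endian, the first byte is least significant, giving 0x58D2E8A4.
0x58D2E8A4 = 1490217124.

1490217124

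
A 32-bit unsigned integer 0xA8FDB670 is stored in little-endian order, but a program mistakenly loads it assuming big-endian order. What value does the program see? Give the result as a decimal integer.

1891040680

Stored little-endian, the bytes at ascending addresses are 70 B6 FD A8.
Read back as big-endian, the last byte is least significant, giving 0x70B6FDA8.
0x70B6FDA8 = 1891040680.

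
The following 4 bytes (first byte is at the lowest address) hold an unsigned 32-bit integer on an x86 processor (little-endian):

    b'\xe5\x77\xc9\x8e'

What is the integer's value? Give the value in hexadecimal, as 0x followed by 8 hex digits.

In little-endian order the low byte comes first in memory.
Reassemble most-significant byte first: 8E C9 77 E5 → 0x8EC977E5.

0x8EC977E5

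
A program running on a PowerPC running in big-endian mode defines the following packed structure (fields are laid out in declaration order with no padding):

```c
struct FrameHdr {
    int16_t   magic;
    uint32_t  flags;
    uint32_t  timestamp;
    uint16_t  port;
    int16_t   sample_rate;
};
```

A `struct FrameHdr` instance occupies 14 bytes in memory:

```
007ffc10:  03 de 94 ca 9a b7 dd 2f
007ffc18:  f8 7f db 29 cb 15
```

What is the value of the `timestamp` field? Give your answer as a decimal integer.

`timestamp` follows `magic` (2 B), `flags` (4 B), so it starts at offset 2 + 4 = 6 and occupies 4 bytes.
Bytes at offsets 6..9: DD 2F F8 7F.
Big-endian stores the most-significant byte at the lowest address.
The bytes are already most-significant first: 0xDD2FF87F.
0xDD2FF87F = 3710908543.

3710908543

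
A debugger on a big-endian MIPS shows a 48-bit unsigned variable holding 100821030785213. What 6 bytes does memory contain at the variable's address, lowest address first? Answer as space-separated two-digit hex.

100821030785213 in hexadecimal, padded to 48 bits, is 0x5BB239B9D0BD.
Split into bytes (most-significant first): 5B B2 39 B9 D0 BD.
Big-endian stores the most-significant byte at the lowest address.
So the memory order matches the most-significant-first order: 5B B2 39 B9 D0 BD.

5B B2 39 B9 D0 BD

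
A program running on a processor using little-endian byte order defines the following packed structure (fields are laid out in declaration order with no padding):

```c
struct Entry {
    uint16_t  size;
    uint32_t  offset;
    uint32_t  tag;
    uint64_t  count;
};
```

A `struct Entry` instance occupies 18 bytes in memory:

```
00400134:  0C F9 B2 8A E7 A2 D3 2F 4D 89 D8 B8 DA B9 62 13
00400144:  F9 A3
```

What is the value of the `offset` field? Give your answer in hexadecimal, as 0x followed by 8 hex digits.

0xA2E78AB2

`offset` follows `size` (2 bytes), so it starts at byte offset 2 and occupies 4 bytes.
Bytes at offsets 2..5: B2 8A E7 A2.
In little-endian order the low byte comes first in memory.
Reassemble most-significant byte first: A2 E7 8A B2 → 0xA2E78AB2.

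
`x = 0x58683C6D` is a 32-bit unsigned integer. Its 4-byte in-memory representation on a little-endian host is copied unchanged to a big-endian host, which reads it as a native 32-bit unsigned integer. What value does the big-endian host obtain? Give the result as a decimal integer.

1832675416

Stored little-endian, the bytes at ascending addresses are 6D 3C 68 58.
Read back as big-endian, the last byte is least significant, giving 0x6D3C6858.
0x6D3C6858 = 1832675416.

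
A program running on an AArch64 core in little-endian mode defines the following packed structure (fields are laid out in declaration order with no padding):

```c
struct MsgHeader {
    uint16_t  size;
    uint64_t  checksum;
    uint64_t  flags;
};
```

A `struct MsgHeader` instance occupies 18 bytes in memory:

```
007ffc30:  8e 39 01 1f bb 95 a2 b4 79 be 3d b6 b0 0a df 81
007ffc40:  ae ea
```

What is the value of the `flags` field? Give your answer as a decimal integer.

16910596445779834429

`flags` follows `size` (2 B), `checksum` (8 B), so it starts at offset 2 + 8 = 10 and occupies 8 bytes.
Bytes at offsets 10..17: 3D B6 B0 0A DF 81 AE EA.
Little-endian: lowest address holds the least-significant byte.
Reassemble most-significant byte first: EA AE 81 DF 0A B0 B6 3D → 0xEAAE81DF0AB0B63D.
0xEAAE81DF0AB0B63D = 16910596445779834429.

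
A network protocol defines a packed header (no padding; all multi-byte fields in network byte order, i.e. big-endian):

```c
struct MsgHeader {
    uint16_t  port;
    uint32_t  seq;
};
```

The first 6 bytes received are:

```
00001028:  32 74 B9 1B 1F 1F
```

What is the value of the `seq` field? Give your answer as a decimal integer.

3105562399

`seq` follows `port` (2 bytes), so it starts at byte offset 2 and occupies 4 bytes.
Bytes at offsets 2..5: B9 1B 1F 1F.
Big-endian: lowest address holds the most-significant byte.
The bytes are already most-significant first: 0xB91B1F1F.
0xB91B1F1F = 3105562399.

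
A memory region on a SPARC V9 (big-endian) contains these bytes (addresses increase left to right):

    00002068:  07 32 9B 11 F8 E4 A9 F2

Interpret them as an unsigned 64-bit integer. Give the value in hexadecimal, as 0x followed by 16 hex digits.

0x07329B11F8E4A9F2

Big-endian: lowest address holds the most-significant byte.
The bytes are already most-significant first: 0x07329B11F8E4A9F2.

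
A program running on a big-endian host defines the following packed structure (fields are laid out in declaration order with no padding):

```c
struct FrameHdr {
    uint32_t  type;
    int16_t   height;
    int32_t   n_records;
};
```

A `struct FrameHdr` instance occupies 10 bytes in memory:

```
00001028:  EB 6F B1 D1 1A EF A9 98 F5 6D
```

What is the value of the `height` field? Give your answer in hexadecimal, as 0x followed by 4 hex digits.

0x1AEF

`height` follows `type` (4 bytes), so it starts at byte offset 4 and occupies 2 bytes.
Bytes at offsets 4..5: 1A EF.
In big-endian order the high byte comes first in memory.
The bytes are already most-significant first: 0x1AEF.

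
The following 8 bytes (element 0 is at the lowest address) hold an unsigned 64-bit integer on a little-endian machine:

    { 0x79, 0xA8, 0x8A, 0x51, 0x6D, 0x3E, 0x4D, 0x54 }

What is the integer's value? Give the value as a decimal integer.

6074580111633066105

Little-endian: lowest address holds the least-significant byte.
Reassemble most-significant byte first: 54 4D 3E 6D 51 8A A8 79 → 0x544D3E6D518AA879.
0x544D3E6D518AA879 = 6074580111633066105.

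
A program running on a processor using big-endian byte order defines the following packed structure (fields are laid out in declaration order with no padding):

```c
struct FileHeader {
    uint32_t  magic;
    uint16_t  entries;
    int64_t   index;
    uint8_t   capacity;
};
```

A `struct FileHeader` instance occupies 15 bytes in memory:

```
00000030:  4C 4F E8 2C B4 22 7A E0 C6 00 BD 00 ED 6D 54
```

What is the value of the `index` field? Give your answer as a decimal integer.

`index` follows `magic` (4 B), `entries` (2 B), so it starts at offset 4 + 2 = 6 and occupies 8 bytes.
Bytes at offsets 6..13: 7A E0 C6 00 BD 00 ED 6D.
In big-endian order the high byte comes first in memory.
The bytes are already most-significant first: 0x7AE0C600BD00ED6D.
0x7AE0C600BD00ED6D = 8854294573883649389.

8854294573883649389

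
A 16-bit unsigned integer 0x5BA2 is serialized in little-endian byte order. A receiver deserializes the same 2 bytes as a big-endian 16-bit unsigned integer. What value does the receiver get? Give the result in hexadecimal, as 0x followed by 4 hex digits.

Stored little-endian, the bytes at ascending addresses are A2 5B.
Read back as big-endian, the last byte is least significant, giving 0xA25B.

0xA25B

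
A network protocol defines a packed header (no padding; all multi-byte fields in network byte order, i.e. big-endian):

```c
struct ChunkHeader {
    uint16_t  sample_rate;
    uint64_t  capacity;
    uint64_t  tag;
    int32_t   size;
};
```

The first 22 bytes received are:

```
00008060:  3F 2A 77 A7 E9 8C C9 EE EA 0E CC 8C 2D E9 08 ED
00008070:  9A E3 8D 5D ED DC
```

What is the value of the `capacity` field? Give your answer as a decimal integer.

8622116802516675086

`capacity` follows `sample_rate` (2 bytes), so it starts at byte offset 2 and occupies 8 bytes.
Bytes at offsets 2..9: 77 A7 E9 8C C9 EE EA 0E.
Big-endian: lowest address holds the most-significant byte.
The bytes are already most-significant first: 0x77A7E98CC9EEEA0E.
0x77A7E98CC9EEEA0E = 8622116802516675086.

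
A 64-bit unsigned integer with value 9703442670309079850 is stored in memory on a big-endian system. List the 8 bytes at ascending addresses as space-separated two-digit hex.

9703442670309079850 in hexadecimal, padded to 64 bits, is 0x86A98DB29623FB2A.
Split into bytes (most-significant first): 86 A9 8D B2 96 23 FB 2A.
Big-endian stores the most-significant byte at the lowest address.
So the memory order matches the most-significant-first order: 86 A9 8D B2 96 23 FB 2A.

86 A9 8D B2 96 23 FB 2A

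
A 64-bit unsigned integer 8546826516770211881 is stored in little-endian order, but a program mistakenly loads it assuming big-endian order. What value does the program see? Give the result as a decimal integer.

2974902536733826166

8546826516770211881 in 64-bit hexadecimal is 0x769C6D6F18FA4829.
Stored little-endian, the bytes at ascending addresses are 29 48 FA 18 6F 6D 9C 76.
Read back as big-endian, the last byte is least significant, giving 0x2948FA186F6D9C76.
0x2948FA186F6D9C76 = 2974902536733826166.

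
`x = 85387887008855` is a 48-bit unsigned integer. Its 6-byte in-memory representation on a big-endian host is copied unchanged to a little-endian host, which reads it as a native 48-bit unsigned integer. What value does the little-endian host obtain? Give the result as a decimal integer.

96055549667405

85387887008855 in 48-bit hexadecimal is 0x4DA8EAAC5C57.
Stored big-endian, the bytes at ascending addresses are 4D A8 EA AC 5C 57.
Read back as little-endian, the first byte is least significant, giving 0x575CACEAA84D.
0x575CACEAA84D = 96055549667405.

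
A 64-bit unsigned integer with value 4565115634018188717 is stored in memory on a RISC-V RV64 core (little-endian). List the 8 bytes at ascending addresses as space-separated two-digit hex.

4565115634018188717 in hexadecimal, padded to 64 bits, is 0x3F5A8C7B6C3C7DAD.
Split into bytes (most-significant first): 3F 5A 8C 7B 6C 3C 7D AD.
In little-endian order the low byte comes first in memory.
So at ascending addresses the bytes are AD 7D 3C 6C 7B 8C 5A 3F.

AD 7D 3C 6C 7B 8C 5A 3F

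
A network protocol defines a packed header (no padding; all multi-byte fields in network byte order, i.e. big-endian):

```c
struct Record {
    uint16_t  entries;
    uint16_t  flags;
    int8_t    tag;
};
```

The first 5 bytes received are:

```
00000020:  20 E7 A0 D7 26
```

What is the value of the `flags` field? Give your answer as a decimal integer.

`flags` follows `entries` (2 bytes), so it starts at byte offset 2 and occupies 2 bytes.
Bytes at offsets 2..3: A0 D7.
In big-endian order the high byte comes first in memory.
The bytes are already most-significant first: 0xA0D7.
0xA0D7 = 41175.

41175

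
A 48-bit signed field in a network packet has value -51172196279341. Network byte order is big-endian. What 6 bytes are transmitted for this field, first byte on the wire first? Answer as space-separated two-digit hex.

D1 75 8B 6B 1B D3

Two's complement of -51172196279341 in 48 bits: 51172196279341 = 0x2E8A7494E42D; invert → 0xD1758B6B1BD2; add 1 → 0xD1758B6B1BD3.
Split into bytes (most-significant first): D1 75 8B 6B 1B D3.
Big-endian stores the most-significant byte at the lowest address.
So the memory order matches the most-significant-first order: D1 75 8B 6B 1B D3.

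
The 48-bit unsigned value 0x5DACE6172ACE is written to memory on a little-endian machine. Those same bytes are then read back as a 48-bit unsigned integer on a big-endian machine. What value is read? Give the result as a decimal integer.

226680184941661

Stored little-endian, the bytes at ascending addresses are CE 2A 17 E6 AC 5D.
Read back as big-endian, the last byte is least significant, giving 0xCE2A17E6AC5D.
0xCE2A17E6AC5D = 226680184941661.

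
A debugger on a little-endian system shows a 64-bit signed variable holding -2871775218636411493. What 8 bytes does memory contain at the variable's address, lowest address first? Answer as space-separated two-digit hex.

9B 2D 68 6A A7 67 25 D8

Two's complement of -2871775218636411493 in 64 bits: 2871775218636411493 = 0x27DA98589597D265; invert → 0xD82567A76A682D9A; add 1 → 0xD82567A76A682D9B.
Split into bytes (most-significant first): D8 25 67 A7 6A 68 2D 9B.
Little-endian stores the least-significant byte at the lowest address.
So at ascending addresses the bytes are 9B 2D 68 6A A7 67 25 D8.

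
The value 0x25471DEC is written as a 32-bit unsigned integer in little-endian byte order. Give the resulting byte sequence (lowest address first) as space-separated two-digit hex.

Split into bytes (most-significant first): 25 47 1D EC.
Little-endian stores the least-significant byte at the lowest address.
So at ascending addresses the bytes are EC 1D 47 25.

EC 1D 47 25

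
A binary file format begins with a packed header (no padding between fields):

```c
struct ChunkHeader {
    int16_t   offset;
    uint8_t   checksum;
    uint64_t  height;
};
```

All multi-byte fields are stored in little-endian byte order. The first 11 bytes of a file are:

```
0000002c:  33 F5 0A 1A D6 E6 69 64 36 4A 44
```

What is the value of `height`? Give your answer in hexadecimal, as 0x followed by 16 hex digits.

`height` follows `offset` (2 B), `checksum` (1 B), so it starts at offset 2 + 1 = 3 and occupies 8 bytes.
Bytes at offsets 3..10: 1A D6 E6 69 64 36 4A 44.
Little-endian stores the least-significant byte at the lowest address.
Reassemble most-significant byte first: 44 4A 36 64 69 E6 D6 1A → 0x444A366469E6D61A.

0x444A366469E6D61A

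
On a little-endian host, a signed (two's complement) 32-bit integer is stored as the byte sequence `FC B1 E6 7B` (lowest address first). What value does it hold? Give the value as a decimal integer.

Little-endian stores the least-significant byte at the lowest address.
Reassemble most-significant byte first: 7B E6 B1 FC → 0x7BE6B1FC.
0x7BE6B1FC = 2078716412.

2078716412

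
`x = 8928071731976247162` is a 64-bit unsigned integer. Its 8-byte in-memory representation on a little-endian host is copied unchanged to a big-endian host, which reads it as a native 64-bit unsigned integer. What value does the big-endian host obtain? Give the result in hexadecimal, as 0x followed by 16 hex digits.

8928071731976247162 in 64-bit hexadecimal is 0x7BE6E1EFF1A6977A.
Stored little-endian, the bytes at ascending addresses are 7A 97 A6 F1 EF E1 E6 7B.
Read back as big-endian, the last byte is least significant, giving 0x7A97A6F1EFE1E67B.

0x7A97A6F1EFE1E67B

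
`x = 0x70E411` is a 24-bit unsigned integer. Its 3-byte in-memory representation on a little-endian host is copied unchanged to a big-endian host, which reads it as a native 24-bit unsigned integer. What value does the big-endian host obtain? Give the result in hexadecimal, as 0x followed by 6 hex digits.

Stored little-endian, the bytes at ascending addresses are 11 E4 70.
Read back as big-endian, the last byte is least significant, giving 0x11E470.

0x11E470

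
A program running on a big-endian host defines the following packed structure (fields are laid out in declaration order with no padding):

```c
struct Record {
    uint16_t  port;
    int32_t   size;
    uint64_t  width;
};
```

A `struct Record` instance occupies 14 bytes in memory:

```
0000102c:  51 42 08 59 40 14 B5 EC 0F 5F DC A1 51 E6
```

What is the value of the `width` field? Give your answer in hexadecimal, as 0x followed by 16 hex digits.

0xB5EC0F5FDCA151E6

`width` follows `port` (2 B), `size` (4 B), so it starts at offset 2 + 4 = 6 and occupies 8 bytes.
Bytes at offsets 6..13: B5 EC 0F 5F DC A1 51 E6.
Big-endian stores the most-significant byte at the lowest address.
The bytes are already most-significant first: 0xB5EC0F5FDCA151E6.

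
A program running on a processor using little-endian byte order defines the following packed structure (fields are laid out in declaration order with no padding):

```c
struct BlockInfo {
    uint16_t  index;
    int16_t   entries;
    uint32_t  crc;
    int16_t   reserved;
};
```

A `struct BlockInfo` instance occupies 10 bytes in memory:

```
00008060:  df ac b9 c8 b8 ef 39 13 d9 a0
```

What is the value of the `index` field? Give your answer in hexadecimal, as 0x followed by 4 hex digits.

`index` is the first field, at byte offset 0, occupying 2 bytes.
Bytes at offsets 0..1: DF AC.
Little-endian stores the least-significant byte at the lowest address.
Reassemble most-significant byte first: AC DF → 0xACDF.

0xACDF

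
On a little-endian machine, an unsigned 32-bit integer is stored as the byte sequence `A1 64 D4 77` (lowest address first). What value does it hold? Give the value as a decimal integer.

2010408097

In little-endian order the low byte comes first in memory.
Reassemble most-significant byte first: 77 D4 64 A1 → 0x77D464A1.
0x77D464A1 = 2010408097.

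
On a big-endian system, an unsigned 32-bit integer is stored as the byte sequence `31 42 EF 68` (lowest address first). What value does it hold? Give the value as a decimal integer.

826470248

Big-endian: lowest address holds the most-significant byte.
The bytes are already most-significant first: 0x3142EF68.
0x3142EF68 = 826470248.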